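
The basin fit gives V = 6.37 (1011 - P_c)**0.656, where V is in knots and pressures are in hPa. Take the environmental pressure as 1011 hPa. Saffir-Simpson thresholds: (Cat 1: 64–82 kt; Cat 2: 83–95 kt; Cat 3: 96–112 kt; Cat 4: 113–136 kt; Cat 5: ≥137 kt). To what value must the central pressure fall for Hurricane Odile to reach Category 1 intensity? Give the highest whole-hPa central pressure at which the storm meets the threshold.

977 hPa

Category 1 begins at V = 64 kt.
Required ΔP = (64/6.37)^(1/0.656) = 10.047^1.524 ≈ 33.69 hPa.
P_c ≤ 1011 − 33.69 = 977.31, so the highest integer P_c is 977 hPa.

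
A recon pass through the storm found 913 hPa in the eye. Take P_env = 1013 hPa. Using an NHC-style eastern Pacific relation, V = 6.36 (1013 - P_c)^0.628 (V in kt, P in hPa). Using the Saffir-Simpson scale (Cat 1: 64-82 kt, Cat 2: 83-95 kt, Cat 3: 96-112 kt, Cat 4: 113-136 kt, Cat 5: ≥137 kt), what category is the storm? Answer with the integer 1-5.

ΔP = 1013 − 913 = 100 hPa.
V ≈ 6.36 × 100^0.628 = 6.36 × 18.03 ≈ 115 kt.
115 kt falls in the Category 4 band.

4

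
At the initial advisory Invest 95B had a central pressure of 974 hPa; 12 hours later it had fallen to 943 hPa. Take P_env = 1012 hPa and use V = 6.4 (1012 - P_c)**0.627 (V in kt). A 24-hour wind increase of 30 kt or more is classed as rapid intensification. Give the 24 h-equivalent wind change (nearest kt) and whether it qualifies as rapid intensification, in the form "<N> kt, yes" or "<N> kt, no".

V₁: ΔP = 38, V ≈ 6.4 × 38^0.627 ≈ 62.62 kt.
V₂: ΔP = 69, V ≈ 6.4 × 69^0.627 ≈ 91.02 kt.
ΔV over 12 h = 28.40 kt → 24 h equivalent = 28.40 × 24/12 ≈ 56.80 kt.
57 kt ≥ 30 kt ⇒ rapid intensification.

57 kt, yes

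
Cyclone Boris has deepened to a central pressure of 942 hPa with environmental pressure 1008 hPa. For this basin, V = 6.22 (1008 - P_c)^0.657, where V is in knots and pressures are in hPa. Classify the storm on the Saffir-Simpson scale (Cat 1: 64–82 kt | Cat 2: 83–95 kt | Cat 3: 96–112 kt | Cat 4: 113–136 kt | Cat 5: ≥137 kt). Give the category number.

3

ΔP = 1008 − 942 = 66 hPa.
V ≈ 6.22 × 66^0.657 = 6.22 × 15.68 ≈ 98 kt.
98 kt falls in the Category 3 band.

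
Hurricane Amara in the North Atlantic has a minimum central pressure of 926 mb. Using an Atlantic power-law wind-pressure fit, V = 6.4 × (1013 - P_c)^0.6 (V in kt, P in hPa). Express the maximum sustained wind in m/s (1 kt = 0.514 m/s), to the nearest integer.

48 m/s

ΔP = 1013 − 926 = 87 mb.
V ≈ 6.4 × 87^0.6 = 6.4 × 14.578 ≈ 93.302 kt.
93.302 × 0.514 ≈ 47.96 m/s → 48 m/s.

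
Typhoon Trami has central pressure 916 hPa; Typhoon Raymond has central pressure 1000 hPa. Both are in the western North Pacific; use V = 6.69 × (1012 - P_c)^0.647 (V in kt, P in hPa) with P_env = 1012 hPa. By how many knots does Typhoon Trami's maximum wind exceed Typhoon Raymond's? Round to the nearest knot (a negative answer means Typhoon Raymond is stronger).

Typhoon Trami: ΔP = 96; V ≈ 6.69 × 96^0.647 ≈ 128.22 kt.
Typhoon Raymond: ΔP = 12; V ≈ 6.69 × 12^0.647 ≈ 33.39 kt.
Difference ≈ 128.22 − 33.39 = 94.83 → 95 kt.

95 kt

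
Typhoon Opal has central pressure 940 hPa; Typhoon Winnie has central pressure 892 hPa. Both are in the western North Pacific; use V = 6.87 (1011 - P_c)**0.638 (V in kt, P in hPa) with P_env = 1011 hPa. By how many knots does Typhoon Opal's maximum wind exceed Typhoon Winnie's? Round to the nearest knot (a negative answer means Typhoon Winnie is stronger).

-41 kt

Typhoon Opal: ΔP = 71; V ≈ 6.87 × 71^0.638 ≈ 104.25 kt.
Typhoon Winnie: ΔP = 119; V ≈ 6.87 × 119^0.638 ≈ 144.93 kt.
Difference ≈ 104.25 − 144.93 = -40.68 → -41 kt.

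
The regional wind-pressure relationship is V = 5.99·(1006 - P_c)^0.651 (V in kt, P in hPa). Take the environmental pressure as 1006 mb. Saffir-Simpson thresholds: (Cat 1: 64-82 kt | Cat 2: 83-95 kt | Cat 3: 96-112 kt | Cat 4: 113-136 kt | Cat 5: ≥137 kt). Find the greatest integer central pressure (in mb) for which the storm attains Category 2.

Category 2 begins at V = 83 kt.
Required ΔP = (83/5.99)^(1/0.651) = 13.856^1.536 ≈ 56.71 mb.
P_c ≤ 1006 − 56.71 = 949.29, so the highest integer P_c is 949 mb.

949 mb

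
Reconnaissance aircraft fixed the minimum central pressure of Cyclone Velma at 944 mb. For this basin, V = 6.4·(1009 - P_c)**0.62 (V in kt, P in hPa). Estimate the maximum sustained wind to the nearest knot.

ΔP = 1009 − 944 = 65 mb.
65^0.62 ≈ 13.305.
V ≈ 6.4 × 13.305 ≈ 85.2 kt.

85 kt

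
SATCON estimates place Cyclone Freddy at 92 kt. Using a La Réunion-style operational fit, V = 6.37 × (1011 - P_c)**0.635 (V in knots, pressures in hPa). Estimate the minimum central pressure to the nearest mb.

944 mb

ΔP = (V / 6.37)^(1/0.635) = (92/6.37)^1.575.
92/6.37 = 14.443; 14.443^1.575 ≈ 67.02 mb.
P_c = 1011 − 67.02 = 943.98 ≈ 944 mb.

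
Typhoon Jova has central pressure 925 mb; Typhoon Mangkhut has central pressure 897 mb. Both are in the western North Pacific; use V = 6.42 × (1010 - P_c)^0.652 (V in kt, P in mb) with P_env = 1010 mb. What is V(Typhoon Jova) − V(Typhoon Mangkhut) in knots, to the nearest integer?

Typhoon Jova: ΔP = 85; V ≈ 6.42 × 85^0.652 ≈ 116.28 kt.
Typhoon Mangkhut: ΔP = 113; V ≈ 6.42 × 113^0.652 ≈ 140.00 kt.
Difference ≈ 116.28 − 140.00 = -23.72 → -24 kt.

-24 kt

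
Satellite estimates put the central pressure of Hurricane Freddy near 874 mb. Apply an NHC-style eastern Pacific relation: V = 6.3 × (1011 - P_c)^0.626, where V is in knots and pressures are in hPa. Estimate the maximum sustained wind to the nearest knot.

ΔP = 1011 − 874 = 137 mb.
137^0.626 ≈ 21.756.
V ≈ 6.3 × 21.756 ≈ 137.1 kt.

137 kt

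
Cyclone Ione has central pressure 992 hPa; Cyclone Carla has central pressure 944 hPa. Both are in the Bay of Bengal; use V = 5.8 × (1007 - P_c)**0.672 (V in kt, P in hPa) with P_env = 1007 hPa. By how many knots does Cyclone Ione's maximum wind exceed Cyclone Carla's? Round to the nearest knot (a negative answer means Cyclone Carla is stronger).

Cyclone Ione: ΔP = 15; V ≈ 5.8 × 15^0.672 ≈ 35.79 kt.
Cyclone Carla: ΔP = 63; V ≈ 5.8 × 63^0.672 ≈ 93.88 kt.
Difference ≈ 35.79 − 93.88 = -58.09 → -58 kt.

-58 kt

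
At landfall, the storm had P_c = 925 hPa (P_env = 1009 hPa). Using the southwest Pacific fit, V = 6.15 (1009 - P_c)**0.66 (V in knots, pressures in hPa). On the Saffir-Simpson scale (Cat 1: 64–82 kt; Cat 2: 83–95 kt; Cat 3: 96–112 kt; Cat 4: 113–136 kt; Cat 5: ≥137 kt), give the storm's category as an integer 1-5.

ΔP = 1009 − 925 = 84 hPa.
V ≈ 6.15 × 84^0.66 = 6.15 × 18.62 ≈ 115 kt.
115 kt falls in the Category 4 band.

4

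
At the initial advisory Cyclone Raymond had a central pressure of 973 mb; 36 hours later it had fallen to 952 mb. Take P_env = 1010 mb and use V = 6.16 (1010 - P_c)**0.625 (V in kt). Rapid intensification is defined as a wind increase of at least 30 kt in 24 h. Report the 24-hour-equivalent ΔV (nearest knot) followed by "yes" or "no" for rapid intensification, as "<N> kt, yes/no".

13 kt, no

V₁: ΔP = 37, V ≈ 6.16 × 37^0.625 ≈ 58.84 kt.
V₂: ΔP = 58, V ≈ 6.16 × 58^0.625 ≈ 77.93 kt.
ΔV over 36 h = 19.09 kt → 24 h equivalent = 19.09 × 24/36 ≈ 12.73 kt.
13 kt < 30 kt ⇒ not rapid intensification.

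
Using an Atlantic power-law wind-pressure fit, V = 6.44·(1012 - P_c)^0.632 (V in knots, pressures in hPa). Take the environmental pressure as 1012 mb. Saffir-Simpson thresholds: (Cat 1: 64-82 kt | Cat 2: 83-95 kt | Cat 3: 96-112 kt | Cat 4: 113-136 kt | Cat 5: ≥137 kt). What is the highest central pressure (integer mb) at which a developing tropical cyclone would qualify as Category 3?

Category 3 begins at V = 96 kt.
Required ΔP = (96/6.44)^(1/0.632) = 14.907^1.582 ≈ 71.88 mb.
P_c ≤ 1012 − 71.88 = 940.12, so the highest integer P_c is 940 mb.

940 mb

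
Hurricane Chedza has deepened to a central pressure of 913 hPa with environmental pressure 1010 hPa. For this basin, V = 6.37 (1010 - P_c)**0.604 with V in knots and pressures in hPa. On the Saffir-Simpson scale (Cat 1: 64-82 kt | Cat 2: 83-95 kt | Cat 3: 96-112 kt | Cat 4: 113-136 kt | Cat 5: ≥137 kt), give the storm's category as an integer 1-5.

ΔP = 1010 − 913 = 97 hPa.
V ≈ 6.37 × 97^0.604 = 6.37 × 15.85 ≈ 101 kt.
101 kt falls in the Category 3 band.

3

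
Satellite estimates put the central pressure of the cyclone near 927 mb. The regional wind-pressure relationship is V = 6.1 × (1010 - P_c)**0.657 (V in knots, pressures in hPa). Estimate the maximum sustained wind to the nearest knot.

ΔP = 1010 − 927 = 83 mb.
83^0.657 ≈ 18.232.
V ≈ 6.1 × 18.232 ≈ 111.2 kt.

111 kt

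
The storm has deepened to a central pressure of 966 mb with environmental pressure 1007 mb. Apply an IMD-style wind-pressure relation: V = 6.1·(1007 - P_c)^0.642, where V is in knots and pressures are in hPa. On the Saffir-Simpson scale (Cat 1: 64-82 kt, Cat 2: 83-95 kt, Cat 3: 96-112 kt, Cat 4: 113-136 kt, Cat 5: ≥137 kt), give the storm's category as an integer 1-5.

ΔP = 1007 − 966 = 41 mb.
V ≈ 6.1 × 41^0.642 = 6.1 × 10.85 ≈ 66 kt.
66 kt falls in the Category 1 band.

1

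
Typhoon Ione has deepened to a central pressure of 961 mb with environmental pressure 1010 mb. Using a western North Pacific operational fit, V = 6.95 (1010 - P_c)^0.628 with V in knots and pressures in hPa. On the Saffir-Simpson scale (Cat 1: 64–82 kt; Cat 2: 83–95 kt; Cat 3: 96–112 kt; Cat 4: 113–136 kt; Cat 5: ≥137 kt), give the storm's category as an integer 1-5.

1

ΔP = 1010 − 961 = 49 mb.
V ≈ 6.95 × 49^0.628 = 6.95 × 11.52 ≈ 80 kt.
80 kt falls in the Category 1 band.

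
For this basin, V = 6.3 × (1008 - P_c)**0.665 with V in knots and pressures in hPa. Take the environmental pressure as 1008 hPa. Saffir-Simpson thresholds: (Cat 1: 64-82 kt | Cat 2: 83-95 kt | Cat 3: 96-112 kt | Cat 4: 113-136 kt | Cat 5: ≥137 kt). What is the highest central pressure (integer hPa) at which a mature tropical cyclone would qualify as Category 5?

Category 5 begins at V = 137 kt.
Required ΔP = (137/6.3)^(1/0.665) = 21.746^1.504 ≈ 102.59 hPa.
P_c ≤ 1008 − 102.59 = 905.41, so the highest integer P_c is 905 hPa.

905 hPa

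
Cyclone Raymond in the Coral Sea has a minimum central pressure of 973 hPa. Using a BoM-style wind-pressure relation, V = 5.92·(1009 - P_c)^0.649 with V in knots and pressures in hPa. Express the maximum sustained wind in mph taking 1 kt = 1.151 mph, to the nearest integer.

70 mph

ΔP = 1009 − 973 = 36 hPa.
V ≈ 5.92 × 36^0.649 = 5.92 × 10.234 ≈ 60.585 kt.
60.585 × 1.151 ≈ 69.73 mph → 70 mph.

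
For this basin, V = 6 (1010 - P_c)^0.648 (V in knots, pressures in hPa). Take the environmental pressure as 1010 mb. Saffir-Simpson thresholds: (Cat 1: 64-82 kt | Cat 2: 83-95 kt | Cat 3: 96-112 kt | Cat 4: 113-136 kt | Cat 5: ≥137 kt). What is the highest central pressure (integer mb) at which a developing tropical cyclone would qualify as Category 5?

Category 5 begins at V = 137 kt.
Required ΔP = (137/6)^(1/0.648) = 22.833^1.543 ≈ 124.90 mb.
P_c ≤ 1010 − 124.90 = 885.10, so the highest integer P_c is 885 mb.

885 mb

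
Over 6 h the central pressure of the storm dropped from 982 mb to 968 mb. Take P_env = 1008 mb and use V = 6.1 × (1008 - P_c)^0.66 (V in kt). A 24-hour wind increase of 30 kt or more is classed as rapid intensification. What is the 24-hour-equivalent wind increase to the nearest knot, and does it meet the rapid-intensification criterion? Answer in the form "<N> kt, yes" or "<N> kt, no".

69 kt, yes

V₁: ΔP = 26, V ≈ 6.1 × 26^0.66 ≈ 52.39 kt.
V₂: ΔP = 40, V ≈ 6.1 × 40^0.66 ≈ 69.61 kt.
ΔV over 6 h = 17.22 kt → 24 h equivalent = 17.22 × 24/6 ≈ 68.88 kt.
69 kt ≥ 30 kt ⇒ rapid intensification.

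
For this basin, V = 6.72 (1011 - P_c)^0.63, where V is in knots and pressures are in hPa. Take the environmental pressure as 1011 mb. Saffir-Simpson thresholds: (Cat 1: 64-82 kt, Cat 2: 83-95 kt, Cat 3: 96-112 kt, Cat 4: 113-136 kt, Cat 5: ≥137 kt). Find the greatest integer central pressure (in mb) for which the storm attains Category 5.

Category 5 begins at V = 137 kt.
Required ΔP = (137/6.72)^(1/0.63) = 20.387^1.587 ≈ 119.77 mb.
P_c ≤ 1011 − 119.77 = 891.23, so the highest integer P_c is 891 mb.

891 mb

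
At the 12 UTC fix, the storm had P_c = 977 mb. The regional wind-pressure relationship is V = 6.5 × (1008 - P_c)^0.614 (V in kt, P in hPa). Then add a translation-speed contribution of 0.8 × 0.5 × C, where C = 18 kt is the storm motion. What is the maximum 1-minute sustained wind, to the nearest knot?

61 kt

ΔP = 1008 − 977 = 31 mb.
31^0.614 ≈ 8.236.
V ≈ 6.5 × 8.236 ≈ 53.5 kt.
Translation term: 0.8 × 0.5 × 18 = 7.2 kt.
Corrected V ≈ 60.7 kt → 61 kt.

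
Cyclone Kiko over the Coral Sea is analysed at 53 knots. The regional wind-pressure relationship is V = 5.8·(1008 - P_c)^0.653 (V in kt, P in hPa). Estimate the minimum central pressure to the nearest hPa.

ΔP = (V / 5.8)^(1/0.653) = (53/5.8)^1.531.
53/5.8 = 9.138; 9.138^1.531 ≈ 29.61 hPa.
P_c = 1008 − 29.61 = 978.39 ≈ 978 hPa.

978 hPa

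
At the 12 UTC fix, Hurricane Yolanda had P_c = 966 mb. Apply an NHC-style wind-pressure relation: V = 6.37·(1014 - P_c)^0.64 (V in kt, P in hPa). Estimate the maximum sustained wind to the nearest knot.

76 kt

ΔP = 1014 − 966 = 48 mb.
48^0.64 ≈ 11.912.
V ≈ 6.37 × 11.912 ≈ 75.9 kt.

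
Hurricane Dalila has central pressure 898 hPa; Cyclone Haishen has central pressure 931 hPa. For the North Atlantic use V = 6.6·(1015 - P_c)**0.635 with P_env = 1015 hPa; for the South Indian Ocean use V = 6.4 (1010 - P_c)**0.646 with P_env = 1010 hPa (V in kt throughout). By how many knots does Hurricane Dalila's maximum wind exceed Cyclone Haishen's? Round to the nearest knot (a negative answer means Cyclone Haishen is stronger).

Hurricane Dalila: ΔP = 117; V ≈ 6.6 × 117^0.635 ≈ 135.78 kt.
Cyclone Haishen: ΔP = 79; V ≈ 6.4 × 79^0.646 ≈ 107.66 kt.
Difference ≈ 135.78 − 107.66 = 28.12 → 28 kt.

28 kt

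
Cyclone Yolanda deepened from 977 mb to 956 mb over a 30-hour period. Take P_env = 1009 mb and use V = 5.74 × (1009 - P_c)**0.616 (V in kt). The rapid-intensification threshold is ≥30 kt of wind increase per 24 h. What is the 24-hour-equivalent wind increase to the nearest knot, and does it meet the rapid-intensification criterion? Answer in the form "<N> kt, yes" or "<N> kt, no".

V₁: ΔP = 32, V ≈ 5.74 × 32^0.616 ≈ 48.54 kt.
V₂: ΔP = 53, V ≈ 5.74 × 53^0.616 ≈ 66.23 kt.
ΔV over 30 h = 17.69 kt → 24 h equivalent = 17.69 × 24/30 ≈ 14.15 kt.
14 kt < 30 kt ⇒ not rapid intensification.

14 kt, no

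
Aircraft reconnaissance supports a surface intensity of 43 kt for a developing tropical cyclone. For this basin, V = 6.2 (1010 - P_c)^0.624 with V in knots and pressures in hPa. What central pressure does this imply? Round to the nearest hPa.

988 hPa

ΔP = (V / 6.2)^(1/0.624) = (43/6.2)^1.603.
43/6.2 = 6.935; 6.935^1.603 ≈ 22.28 hPa.
P_c = 1010 − 22.28 = 987.72 ≈ 988 hPa.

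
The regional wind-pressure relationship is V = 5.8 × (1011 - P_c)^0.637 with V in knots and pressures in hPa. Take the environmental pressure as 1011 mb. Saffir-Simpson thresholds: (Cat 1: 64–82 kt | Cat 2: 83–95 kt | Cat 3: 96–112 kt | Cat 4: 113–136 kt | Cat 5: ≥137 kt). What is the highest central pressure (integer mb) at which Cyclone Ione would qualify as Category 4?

Category 4 begins at V = 113 kt.
Required ΔP = (113/5.8)^(1/0.637) = 19.483^1.570 ≈ 105.82 mb.
P_c ≤ 1011 − 105.82 = 905.18, so the highest integer P_c is 905 mb.

905 mb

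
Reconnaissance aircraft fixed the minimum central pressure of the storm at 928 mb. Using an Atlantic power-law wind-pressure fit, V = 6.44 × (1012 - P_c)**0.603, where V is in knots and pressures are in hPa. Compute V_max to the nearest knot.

93 kt

ΔP = 1012 − 928 = 84 mb.
84^0.603 ≈ 14.466.
V ≈ 6.44 × 14.466 ≈ 93.2 kt.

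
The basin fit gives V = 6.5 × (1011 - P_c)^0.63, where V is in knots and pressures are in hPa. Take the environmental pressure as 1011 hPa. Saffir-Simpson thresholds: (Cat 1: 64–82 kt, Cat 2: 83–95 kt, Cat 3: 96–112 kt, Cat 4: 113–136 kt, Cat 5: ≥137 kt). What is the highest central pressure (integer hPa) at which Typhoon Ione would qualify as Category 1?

Category 1 begins at V = 64 kt.
Required ΔP = (64/6.5)^(1/0.63) = 9.846^1.587 ≈ 37.72 hPa.
P_c ≤ 1011 − 37.72 = 973.28, so the highest integer P_c is 973 hPa.

973 hPa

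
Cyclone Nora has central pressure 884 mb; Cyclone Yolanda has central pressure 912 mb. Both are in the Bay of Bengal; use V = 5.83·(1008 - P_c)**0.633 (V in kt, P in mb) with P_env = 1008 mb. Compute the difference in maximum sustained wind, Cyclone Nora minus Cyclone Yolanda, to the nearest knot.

18 kt

Cyclone Nora: ΔP = 124; V ≈ 5.83 × 124^0.633 ≈ 123.25 kt.
Cyclone Yolanda: ΔP = 96; V ≈ 5.83 × 96^0.633 ≈ 104.82 kt.
Difference ≈ 123.25 − 104.82 = 18.43 → 18 kt.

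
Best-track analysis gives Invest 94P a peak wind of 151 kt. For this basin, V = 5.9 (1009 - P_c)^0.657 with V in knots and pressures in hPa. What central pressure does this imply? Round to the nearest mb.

ΔP = (V / 5.9)^(1/0.657) = (151/5.9)^1.522.
151/5.9 = 25.593; 25.593^1.522 ≈ 139.08 mb.
P_c = 1009 − 139.08 = 869.92 ≈ 870 mb.

870 mb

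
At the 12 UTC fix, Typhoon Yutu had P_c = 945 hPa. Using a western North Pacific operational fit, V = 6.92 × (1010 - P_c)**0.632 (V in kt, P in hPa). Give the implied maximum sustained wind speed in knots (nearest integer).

97 kt

ΔP = 1010 − 945 = 65 hPa.
65^0.632 ≈ 13.988.
V ≈ 6.92 × 13.988 ≈ 96.8 kt.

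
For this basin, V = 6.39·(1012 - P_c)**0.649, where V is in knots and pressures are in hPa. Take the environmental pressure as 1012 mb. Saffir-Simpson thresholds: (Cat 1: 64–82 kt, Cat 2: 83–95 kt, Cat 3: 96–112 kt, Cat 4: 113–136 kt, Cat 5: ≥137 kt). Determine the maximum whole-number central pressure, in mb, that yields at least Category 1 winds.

Category 1 begins at V = 64 kt.
Required ΔP = (64/6.39)^(1/0.649) = 10.016^1.541 ≈ 34.82 mb.
P_c ≤ 1012 − 34.82 = 977.18, so the highest integer P_c is 977 mb.

977 mb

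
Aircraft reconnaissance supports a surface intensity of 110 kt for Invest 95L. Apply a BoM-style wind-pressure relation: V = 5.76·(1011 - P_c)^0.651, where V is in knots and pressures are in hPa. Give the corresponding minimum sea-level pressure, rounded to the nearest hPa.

ΔP = (V / 5.76)^(1/0.651) = (110/5.76)^1.536.
110/5.76 = 19.097; 19.097^1.536 ≈ 92.83 hPa.
P_c = 1011 − 92.83 = 918.17 ≈ 918 hPa.

918 hPa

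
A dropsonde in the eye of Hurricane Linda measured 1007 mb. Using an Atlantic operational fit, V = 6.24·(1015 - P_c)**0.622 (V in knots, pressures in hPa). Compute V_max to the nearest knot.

ΔP = 1015 − 1007 = 8 mb.
8^0.622 ≈ 3.645.
V ≈ 6.24 × 3.645 ≈ 22.7 kt.

23 kt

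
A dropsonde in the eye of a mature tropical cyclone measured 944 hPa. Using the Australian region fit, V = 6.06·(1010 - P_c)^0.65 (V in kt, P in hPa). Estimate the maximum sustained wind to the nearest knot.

92 kt

ΔP = 1010 − 944 = 66 hPa.
66^0.65 ≈ 15.230.
V ≈ 6.06 × 15.230 ≈ 92.3 kt.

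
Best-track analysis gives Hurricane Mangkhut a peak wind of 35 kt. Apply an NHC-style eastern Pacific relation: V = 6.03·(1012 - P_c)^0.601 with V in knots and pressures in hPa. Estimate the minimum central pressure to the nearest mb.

ΔP = (V / 6.03)^(1/0.601) = (35/6.03)^1.664.
35/6.03 = 5.804; 5.804^1.664 ≈ 18.66 mb.
P_c = 1012 − 18.66 = 993.34 ≈ 993 mb.

993 mb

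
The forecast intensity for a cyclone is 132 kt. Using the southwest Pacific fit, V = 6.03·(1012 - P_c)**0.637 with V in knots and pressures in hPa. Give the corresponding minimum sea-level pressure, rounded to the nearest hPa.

885 hPa

ΔP = (V / 6.03)^(1/0.637) = (132/6.03)^1.570.
132/6.03 = 21.891; 21.891^1.570 ≈ 127.06 hPa.
P_c = 1012 − 127.06 = 884.94 ≈ 885 hPa.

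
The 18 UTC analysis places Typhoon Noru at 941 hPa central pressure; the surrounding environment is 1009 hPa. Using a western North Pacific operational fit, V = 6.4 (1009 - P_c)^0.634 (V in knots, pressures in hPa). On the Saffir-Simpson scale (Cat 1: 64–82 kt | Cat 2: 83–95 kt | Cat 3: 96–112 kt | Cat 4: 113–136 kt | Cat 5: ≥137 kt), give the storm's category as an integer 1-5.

2

ΔP = 1009 − 941 = 68 hPa.
V ≈ 6.4 × 68^0.634 = 6.4 × 14.51 ≈ 93 kt.
93 kt falls in the Category 2 band.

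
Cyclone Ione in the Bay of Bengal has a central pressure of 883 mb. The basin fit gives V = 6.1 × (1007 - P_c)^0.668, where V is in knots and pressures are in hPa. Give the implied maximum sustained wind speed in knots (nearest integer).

ΔP = 1007 − 883 = 124 mb.
124^0.668 ≈ 25.027.
V ≈ 6.1 × 25.027 ≈ 152.7 kt.

153 kt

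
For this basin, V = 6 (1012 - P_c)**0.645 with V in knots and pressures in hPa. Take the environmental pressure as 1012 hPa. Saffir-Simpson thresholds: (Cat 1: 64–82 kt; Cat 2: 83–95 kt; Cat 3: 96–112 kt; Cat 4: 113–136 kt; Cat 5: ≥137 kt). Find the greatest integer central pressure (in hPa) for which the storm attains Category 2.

953 hPa

Category 2 begins at V = 83 kt.
Required ΔP = (83/6)^(1/0.645) = 13.833^1.550 ≈ 58.73 hPa.
P_c ≤ 1012 − 58.73 = 953.27, so the highest integer P_c is 953 hPa.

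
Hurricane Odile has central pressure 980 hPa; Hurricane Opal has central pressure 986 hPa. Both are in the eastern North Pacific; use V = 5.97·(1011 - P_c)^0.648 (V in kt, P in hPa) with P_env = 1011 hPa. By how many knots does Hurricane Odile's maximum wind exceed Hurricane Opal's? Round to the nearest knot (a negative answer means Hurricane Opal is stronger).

Hurricane Odile: ΔP = 31; V ≈ 5.97 × 31^0.648 ≈ 55.26 kt.
Hurricane Opal: ΔP = 25; V ≈ 5.97 × 25^0.648 ≈ 48.07 kt.
Difference ≈ 55.26 − 48.07 = 7.19 → 7 kt.

7 kt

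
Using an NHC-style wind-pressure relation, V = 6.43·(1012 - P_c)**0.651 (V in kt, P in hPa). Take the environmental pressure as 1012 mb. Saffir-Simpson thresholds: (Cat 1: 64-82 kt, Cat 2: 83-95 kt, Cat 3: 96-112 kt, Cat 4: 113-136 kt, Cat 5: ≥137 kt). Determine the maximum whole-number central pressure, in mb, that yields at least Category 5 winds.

902 mb

Category 5 begins at V = 137 kt.
Required ΔP = (137/6.43)^(1/0.651) = 21.306^1.536 ≈ 109.83 mb.
P_c ≤ 1012 − 109.83 = 902.17, so the highest integer P_c is 902 mb.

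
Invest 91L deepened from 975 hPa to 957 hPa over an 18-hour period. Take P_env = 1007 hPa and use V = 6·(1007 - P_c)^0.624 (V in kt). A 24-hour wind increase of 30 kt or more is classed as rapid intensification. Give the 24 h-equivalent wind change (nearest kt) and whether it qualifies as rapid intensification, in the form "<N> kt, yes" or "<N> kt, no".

22 kt, no

V₁: ΔP = 32, V ≈ 6 × 32^0.624 ≈ 52.16 kt.
V₂: ΔP = 50, V ≈ 6 × 50^0.624 ≈ 68.91 kt.
ΔV over 18 h = 16.75 kt → 24 h equivalent = 16.75 × 24/18 ≈ 22.33 kt.
22 kt < 30 kt ⇒ not rapid intensification.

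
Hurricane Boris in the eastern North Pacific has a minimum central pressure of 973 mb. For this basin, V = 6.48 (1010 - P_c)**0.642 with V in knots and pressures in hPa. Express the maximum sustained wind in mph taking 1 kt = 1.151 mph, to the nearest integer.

ΔP = 1010 − 973 = 37 mb.
V ≈ 6.48 × 37^0.642 = 6.48 × 10.157 ≈ 65.820 kt.
65.820 × 1.151 ≈ 75.76 mph → 76 mph.

76 mph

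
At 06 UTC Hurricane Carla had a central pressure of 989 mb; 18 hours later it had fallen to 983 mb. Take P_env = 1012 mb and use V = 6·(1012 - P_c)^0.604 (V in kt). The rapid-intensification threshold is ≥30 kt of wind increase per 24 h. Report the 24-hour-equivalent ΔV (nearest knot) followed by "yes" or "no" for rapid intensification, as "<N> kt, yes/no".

8 kt, no

V₁: ΔP = 23, V ≈ 6 × 23^0.604 ≈ 39.87 kt.
V₂: ΔP = 29, V ≈ 6 × 29^0.604 ≈ 45.86 kt.
ΔV over 18 h = 5.99 kt → 24 h equivalent = 5.99 × 24/18 ≈ 7.99 kt.
8 kt < 30 kt ⇒ not rapid intensification.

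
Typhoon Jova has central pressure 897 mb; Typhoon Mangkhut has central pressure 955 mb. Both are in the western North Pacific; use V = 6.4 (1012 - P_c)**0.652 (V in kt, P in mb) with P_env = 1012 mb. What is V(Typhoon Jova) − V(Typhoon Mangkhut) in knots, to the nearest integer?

52 kt

Typhoon Jova: ΔP = 115; V ≈ 6.4 × 115^0.652 ≈ 141.17 kt.
Typhoon Mangkhut: ΔP = 57; V ≈ 6.4 × 57^0.652 ≈ 89.33 kt.
Difference ≈ 141.17 − 89.33 = 51.84 → 52 kt.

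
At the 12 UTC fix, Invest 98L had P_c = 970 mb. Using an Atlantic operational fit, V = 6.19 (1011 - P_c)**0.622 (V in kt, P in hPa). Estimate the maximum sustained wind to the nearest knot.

ΔP = 1011 − 970 = 41 mb.
41^0.622 ≈ 10.073.
V ≈ 6.19 × 10.073 ≈ 62.4 kt.

62 kt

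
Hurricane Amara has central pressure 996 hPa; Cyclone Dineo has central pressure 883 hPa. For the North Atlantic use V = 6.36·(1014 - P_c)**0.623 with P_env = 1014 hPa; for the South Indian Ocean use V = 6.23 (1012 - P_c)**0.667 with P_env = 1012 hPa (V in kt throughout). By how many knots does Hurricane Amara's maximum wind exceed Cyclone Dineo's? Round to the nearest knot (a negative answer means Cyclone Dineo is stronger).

Hurricane Amara: ΔP = 18; V ≈ 6.36 × 18^0.623 ≈ 38.50 kt.
Cyclone Dineo: ΔP = 129; V ≈ 6.23 × 129^0.667 ≈ 159.31 kt.
Difference ≈ 38.50 − 159.31 = -120.81 → -121 kt.

-121 kt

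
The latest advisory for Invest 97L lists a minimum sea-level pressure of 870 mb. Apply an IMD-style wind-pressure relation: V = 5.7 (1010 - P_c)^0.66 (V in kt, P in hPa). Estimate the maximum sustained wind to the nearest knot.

ΔP = 1010 − 870 = 140 mb.
140^0.66 ≈ 26.088.
V ≈ 5.7 × 26.088 ≈ 148.7 kt.

149 kt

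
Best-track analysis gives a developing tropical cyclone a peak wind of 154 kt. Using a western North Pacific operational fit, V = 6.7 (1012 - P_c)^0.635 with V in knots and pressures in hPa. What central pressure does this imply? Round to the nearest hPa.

ΔP = (V / 6.7)^(1/0.635) = (154/6.7)^1.575.
154/6.7 = 22.985; 22.985^1.575 ≈ 139.32 hPa.
P_c = 1012 − 139.32 = 872.68 ≈ 873 hPa.

873 hPa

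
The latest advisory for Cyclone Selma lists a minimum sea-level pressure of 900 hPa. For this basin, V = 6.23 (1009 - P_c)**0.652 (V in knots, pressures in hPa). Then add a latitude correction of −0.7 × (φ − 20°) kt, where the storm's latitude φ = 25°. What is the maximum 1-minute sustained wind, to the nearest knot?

129 kt

ΔP = 1009 − 900 = 109 hPa.
109^0.652 ≈ 21.301.
V ≈ 6.23 × 21.301 ≈ 132.7 kt.
Latitude correction: −0.7 × (25 − 20) = -3.5 kt.
Corrected V ≈ 129.2 kt → 129 kt.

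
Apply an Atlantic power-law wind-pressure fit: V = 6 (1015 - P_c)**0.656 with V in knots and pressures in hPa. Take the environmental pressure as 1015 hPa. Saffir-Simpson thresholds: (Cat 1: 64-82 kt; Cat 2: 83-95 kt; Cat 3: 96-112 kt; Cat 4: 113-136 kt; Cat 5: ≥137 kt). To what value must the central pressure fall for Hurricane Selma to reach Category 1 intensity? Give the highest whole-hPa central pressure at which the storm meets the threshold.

978 hPa

Category 1 begins at V = 64 kt.
Required ΔP = (64/6)^(1/0.656) = 10.667^1.524 ≈ 36.91 hPa.
P_c ≤ 1015 − 36.91 = 978.09, so the highest integer P_c is 978 hPa.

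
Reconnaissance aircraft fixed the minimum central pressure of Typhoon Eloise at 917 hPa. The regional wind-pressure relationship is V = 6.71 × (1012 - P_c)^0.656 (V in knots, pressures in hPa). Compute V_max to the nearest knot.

133 kt

ΔP = 1012 − 917 = 95 hPa.
95^0.656 ≈ 19.833.
V ≈ 6.71 × 19.833 ≈ 133.1 kt.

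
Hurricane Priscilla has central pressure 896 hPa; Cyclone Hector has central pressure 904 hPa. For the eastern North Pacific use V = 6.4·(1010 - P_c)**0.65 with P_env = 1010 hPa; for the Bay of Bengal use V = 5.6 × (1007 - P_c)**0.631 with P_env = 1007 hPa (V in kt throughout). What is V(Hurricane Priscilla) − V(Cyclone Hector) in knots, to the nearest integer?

35 kt

Hurricane Priscilla: ΔP = 114; V ≈ 6.4 × 114^0.65 ≈ 139.05 kt.
Cyclone Hector: ΔP = 103; V ≈ 5.6 × 103^0.631 ≈ 104.30 kt.
Difference ≈ 139.05 − 104.30 = 34.75 → 35 kt.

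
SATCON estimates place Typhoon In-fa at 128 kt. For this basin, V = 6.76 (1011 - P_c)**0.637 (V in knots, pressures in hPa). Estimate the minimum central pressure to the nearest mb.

ΔP = (V / 6.76)^(1/0.637) = (128/6.76)^1.570.
128/6.76 = 18.935; 18.935^1.570 ≈ 101.19 mb.
P_c = 1011 − 101.19 = 909.81 ≈ 910 mb.

910 mb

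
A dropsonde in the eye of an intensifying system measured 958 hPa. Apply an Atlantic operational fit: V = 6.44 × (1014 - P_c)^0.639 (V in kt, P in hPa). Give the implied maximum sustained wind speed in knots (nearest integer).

84 kt

ΔP = 1014 − 958 = 56 hPa.
56^0.639 ≈ 13.095.
V ≈ 6.44 × 13.095 ≈ 84.3 kt.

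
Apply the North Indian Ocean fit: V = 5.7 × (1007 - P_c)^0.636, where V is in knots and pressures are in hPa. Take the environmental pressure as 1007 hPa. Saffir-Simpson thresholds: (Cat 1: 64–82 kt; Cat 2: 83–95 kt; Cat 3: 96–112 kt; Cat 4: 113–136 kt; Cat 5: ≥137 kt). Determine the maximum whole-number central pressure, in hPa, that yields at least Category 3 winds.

Category 3 begins at V = 96 kt.
Required ΔP = (96/5.7)^(1/0.636) = 16.842^1.572 ≈ 84.78 hPa.
P_c ≤ 1007 − 84.78 = 922.22, so the highest integer P_c is 922 hPa.

922 hPa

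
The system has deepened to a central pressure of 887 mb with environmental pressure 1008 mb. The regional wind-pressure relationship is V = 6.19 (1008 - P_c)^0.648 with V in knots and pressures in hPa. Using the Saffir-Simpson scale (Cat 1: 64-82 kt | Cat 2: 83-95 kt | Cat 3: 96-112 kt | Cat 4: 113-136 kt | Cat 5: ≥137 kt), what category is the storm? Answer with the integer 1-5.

ΔP = 1008 − 887 = 121 mb.
V ≈ 6.19 × 121^0.648 = 6.19 × 22.37 ≈ 138 kt.
138 kt falls in the Category 5 band.

5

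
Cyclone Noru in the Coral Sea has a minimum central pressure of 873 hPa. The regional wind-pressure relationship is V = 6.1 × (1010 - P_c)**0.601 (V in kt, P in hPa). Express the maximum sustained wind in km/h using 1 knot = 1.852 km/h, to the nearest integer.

217 km/h

ΔP = 1010 − 873 = 137 hPa.
V ≈ 6.1 × 137^0.601 = 6.1 × 19.238 ≈ 117.354 kt.
117.354 × 1.852 ≈ 217.34 km/h → 217 km/h.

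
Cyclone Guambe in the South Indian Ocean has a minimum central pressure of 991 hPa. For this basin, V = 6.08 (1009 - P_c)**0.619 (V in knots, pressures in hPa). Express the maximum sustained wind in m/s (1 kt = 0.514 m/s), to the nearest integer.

19 m/s

ΔP = 1009 − 991 = 18 hPa.
V ≈ 6.08 × 18^0.619 = 6.08 × 5.984 ≈ 36.385 kt.
36.385 × 0.514 ≈ 18.70 m/s → 19 m/s.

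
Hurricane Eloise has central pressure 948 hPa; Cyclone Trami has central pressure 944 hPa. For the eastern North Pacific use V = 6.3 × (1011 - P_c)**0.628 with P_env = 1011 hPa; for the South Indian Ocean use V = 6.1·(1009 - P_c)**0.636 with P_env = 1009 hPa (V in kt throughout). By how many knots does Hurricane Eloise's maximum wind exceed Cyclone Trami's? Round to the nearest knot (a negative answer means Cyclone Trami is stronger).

Hurricane Eloise: ΔP = 63; V ≈ 6.3 × 63^0.628 ≈ 84.98 kt.
Cyclone Trami: ΔP = 65; V ≈ 6.1 × 65^0.636 ≈ 86.76 kt.
Difference ≈ 84.98 − 86.76 = -1.78 → -2 kt.

-2 kt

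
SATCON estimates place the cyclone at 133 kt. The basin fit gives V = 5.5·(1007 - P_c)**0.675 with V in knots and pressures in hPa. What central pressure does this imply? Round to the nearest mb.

ΔP = (V / 5.5)^(1/0.675) = (133/5.5)^1.481.
133/5.5 = 24.182; 24.182^1.481 ≈ 112.10 mb.
P_c = 1007 − 112.10 = 894.90 ≈ 895 mb.

895 mb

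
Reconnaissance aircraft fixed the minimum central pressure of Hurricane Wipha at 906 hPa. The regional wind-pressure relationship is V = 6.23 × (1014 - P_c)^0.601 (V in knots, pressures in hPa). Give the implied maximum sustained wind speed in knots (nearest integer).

ΔP = 1014 − 906 = 108 hPa.
108^0.601 ≈ 16.676.
V ≈ 6.23 × 16.676 ≈ 103.9 kt.

104 kt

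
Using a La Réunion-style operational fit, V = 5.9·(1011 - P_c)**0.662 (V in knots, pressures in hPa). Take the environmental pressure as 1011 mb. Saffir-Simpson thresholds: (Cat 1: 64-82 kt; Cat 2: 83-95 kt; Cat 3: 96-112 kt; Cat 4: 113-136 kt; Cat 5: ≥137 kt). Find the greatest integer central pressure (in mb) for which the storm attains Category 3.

Category 3 begins at V = 96 kt.
Required ΔP = (96/5.9)^(1/0.662) = 16.271^1.511 ≈ 67.60 mb.
P_c ≤ 1011 − 67.60 = 943.40, so the highest integer P_c is 943 mb.

943 mb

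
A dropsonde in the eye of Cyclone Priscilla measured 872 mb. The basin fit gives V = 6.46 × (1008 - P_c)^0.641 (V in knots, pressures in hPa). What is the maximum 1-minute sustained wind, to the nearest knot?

ΔP = 1008 − 872 = 136 mb.
136^0.641 ≈ 23.313.
V ≈ 6.46 × 23.313 ≈ 150.6 kt.

151 kt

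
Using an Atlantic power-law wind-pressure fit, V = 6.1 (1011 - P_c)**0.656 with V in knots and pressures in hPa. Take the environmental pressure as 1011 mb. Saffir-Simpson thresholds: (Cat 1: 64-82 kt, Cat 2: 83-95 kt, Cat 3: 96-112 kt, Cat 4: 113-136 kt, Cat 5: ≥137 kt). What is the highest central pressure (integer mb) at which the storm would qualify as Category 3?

944 mb

Category 3 begins at V = 96 kt.
Required ΔP = (96/6.1)^(1/0.656) = 15.738^1.524 ≈ 66.77 mb.
P_c ≤ 1011 − 66.77 = 944.23, so the highest integer P_c is 944 mb.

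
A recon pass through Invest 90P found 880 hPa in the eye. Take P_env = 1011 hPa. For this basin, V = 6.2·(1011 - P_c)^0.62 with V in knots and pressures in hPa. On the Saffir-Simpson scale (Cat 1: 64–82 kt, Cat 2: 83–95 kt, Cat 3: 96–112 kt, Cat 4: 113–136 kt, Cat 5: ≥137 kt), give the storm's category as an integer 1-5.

ΔP = 1011 − 880 = 131 hPa.
V ≈ 6.2 × 131^0.62 = 6.2 × 20.55 ≈ 127 kt.
127 kt falls in the Category 4 band.

4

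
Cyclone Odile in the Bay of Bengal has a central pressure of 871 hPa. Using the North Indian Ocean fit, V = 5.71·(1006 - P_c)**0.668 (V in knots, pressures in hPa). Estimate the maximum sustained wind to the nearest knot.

151 kt

ΔP = 1006 − 871 = 135 hPa.
135^0.668 ≈ 26.489.
V ≈ 5.71 × 26.489 ≈ 151.3 kt.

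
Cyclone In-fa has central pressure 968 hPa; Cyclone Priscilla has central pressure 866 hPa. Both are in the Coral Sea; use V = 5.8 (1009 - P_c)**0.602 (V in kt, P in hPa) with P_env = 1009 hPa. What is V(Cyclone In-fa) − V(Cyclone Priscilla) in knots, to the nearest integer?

-61 kt

Cyclone In-fa: ΔP = 41; V ≈ 5.8 × 41^0.602 ≈ 54.24 kt.
Cyclone Priscilla: ΔP = 143; V ≈ 5.8 × 143^0.602 ≈ 115.06 kt.
Difference ≈ 54.24 − 115.06 = -60.82 → -61 kt.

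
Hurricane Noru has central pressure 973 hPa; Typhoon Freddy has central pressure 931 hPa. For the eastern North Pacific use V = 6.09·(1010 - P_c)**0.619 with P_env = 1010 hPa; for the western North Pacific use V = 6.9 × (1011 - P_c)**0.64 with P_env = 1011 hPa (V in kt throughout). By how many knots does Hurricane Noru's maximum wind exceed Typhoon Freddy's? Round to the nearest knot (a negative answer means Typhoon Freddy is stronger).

Hurricane Noru: ΔP = 37; V ≈ 6.09 × 37^0.619 ≈ 56.93 kt.
Typhoon Freddy: ΔP = 80; V ≈ 6.9 × 80^0.64 ≈ 113.98 kt.
Difference ≈ 56.93 − 113.98 = -57.05 → -57 kt.

-57 kt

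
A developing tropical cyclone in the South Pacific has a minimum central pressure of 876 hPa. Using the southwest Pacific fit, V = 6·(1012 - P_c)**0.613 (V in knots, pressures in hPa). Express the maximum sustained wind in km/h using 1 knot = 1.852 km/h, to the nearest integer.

ΔP = 1012 − 876 = 136 hPa.
V ≈ 6 × 136^0.613 = 6 × 20.317 ≈ 121.902 kt.
121.902 × 1.852 ≈ 225.76 km/h → 226 km/h.

226 km/h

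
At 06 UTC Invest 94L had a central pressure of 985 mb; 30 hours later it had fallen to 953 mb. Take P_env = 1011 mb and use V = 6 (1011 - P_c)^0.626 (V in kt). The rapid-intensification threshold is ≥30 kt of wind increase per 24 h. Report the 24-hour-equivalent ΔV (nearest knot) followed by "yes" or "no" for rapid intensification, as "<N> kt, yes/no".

V₁: ΔP = 26, V ≈ 6 × 26^0.626 ≈ 46.12 kt.
V₂: ΔP = 58, V ≈ 6 × 58^0.626 ≈ 76.22 kt.
ΔV over 30 h = 30.10 kt → 24 h equivalent = 30.10 × 24/30 ≈ 24.08 kt.
24 kt < 30 kt ⇒ not rapid intensification.

24 kt, no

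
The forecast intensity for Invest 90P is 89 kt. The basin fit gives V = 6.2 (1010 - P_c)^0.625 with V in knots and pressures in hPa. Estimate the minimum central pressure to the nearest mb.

ΔP = (V / 6.2)^(1/0.625) = (89/6.2)^1.600.
89/6.2 = 14.355; 14.355^1.600 ≈ 70.99 mb.
P_c = 1010 − 70.99 = 939.01 ≈ 939 mb.

939 mb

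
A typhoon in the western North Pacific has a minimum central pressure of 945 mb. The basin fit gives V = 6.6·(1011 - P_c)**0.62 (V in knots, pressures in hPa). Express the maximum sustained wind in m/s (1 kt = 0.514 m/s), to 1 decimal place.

ΔP = 1011 − 945 = 66 mb.
V ≈ 6.6 × 66^0.62 = 6.6 × 13.431 ≈ 88.646 kt.
88.646 × 0.514 ≈ 45.56 m/s → 45.6 m/s.

45.6 m/s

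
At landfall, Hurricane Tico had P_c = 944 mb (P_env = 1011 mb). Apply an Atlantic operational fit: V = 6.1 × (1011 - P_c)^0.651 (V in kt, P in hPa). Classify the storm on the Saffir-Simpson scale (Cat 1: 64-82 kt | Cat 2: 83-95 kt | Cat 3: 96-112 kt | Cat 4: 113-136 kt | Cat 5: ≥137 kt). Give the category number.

ΔP = 1011 − 944 = 67 mb.
V ≈ 6.1 × 67^0.651 = 6.1 × 15.44 ≈ 94 kt.
94 kt falls in the Category 2 band.

2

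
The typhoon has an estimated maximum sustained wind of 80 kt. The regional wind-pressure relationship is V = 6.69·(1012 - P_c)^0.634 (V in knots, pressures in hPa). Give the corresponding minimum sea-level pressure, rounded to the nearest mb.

962 mb

ΔP = (V / 6.69)^(1/0.634) = (80/6.69)^1.577.
80/6.69 = 11.958; 11.958^1.577 ≈ 50.09 mb.
P_c = 1012 − 50.09 = 961.91 ≈ 962 mb.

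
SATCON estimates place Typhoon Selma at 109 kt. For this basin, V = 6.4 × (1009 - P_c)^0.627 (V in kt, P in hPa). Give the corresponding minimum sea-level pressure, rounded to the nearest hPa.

917 hPa

ΔP = (V / 6.4)^(1/0.627) = (109/6.4)^1.595.
109/6.4 = 17.031; 17.031^1.595 ≈ 91.98 hPa.
P_c = 1009 − 91.98 = 917.02 ≈ 917 hPa.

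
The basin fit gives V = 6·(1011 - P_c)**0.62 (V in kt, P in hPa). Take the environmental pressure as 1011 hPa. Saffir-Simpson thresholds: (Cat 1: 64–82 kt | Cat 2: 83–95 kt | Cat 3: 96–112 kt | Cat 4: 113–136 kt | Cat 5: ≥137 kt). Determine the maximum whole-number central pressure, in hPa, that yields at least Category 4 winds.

897 hPa

Category 4 begins at V = 113 kt.
Required ΔP = (113/6)^(1/0.62) = 18.833^1.613 ≈ 113.85 hPa.
P_c ≤ 1011 − 113.85 = 897.15, so the highest integer P_c is 897 hPa.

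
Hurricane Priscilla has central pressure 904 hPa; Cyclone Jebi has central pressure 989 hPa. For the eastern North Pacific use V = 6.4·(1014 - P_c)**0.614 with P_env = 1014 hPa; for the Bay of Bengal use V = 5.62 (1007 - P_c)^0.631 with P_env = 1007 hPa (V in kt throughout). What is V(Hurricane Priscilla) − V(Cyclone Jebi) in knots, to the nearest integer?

80 kt

Hurricane Priscilla: ΔP = 110; V ≈ 6.4 × 110^0.614 ≈ 114.71 kt.
Cyclone Jebi: ΔP = 18; V ≈ 5.62 × 18^0.631 ≈ 34.82 kt.
Difference ≈ 114.71 − 34.82 = 79.89 → 80 kt.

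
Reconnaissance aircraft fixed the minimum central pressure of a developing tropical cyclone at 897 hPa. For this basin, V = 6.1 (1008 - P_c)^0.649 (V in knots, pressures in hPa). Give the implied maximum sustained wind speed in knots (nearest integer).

ΔP = 1008 − 897 = 111 hPa.
111^0.649 ≈ 21.253.
V ≈ 6.1 × 21.253 ≈ 129.6 kt.

130 kt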